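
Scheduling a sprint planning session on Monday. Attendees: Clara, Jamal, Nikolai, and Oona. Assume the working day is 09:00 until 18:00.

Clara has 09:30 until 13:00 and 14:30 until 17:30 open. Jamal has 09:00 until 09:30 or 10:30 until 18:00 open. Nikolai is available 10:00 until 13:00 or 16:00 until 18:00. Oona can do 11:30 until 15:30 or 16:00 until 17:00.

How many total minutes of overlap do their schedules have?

Clara ∩ Jamal: 10:30-13:00, 14:30-17:30.
Clara ∩ Jamal ∩ Nikolai: 10:30-13:00, 16:00-17:30.
Clara ∩ Jamal ∩ Nikolai ∩ Oona: 11:30-13:00, 16:00-17:00.
Those are the intersection windows.
Summing the common windows: 90 + 60 = 150 minutes.

150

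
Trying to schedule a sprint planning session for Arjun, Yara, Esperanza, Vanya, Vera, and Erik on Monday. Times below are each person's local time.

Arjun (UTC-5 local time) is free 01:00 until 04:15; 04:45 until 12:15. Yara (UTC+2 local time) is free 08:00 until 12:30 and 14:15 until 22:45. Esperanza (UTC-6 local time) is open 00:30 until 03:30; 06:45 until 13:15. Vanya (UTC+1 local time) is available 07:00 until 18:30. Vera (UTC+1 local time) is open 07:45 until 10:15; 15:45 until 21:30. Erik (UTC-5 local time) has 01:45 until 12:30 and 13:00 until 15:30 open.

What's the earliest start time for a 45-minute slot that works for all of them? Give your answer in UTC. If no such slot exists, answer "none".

Arjun in UTC: 06:00-09:15, 09:45-17:15 (add 5h to convert from UTC-5).
Yara in UTC: 06:00-10:30, 12:15-20:45 (subtract 2h to convert from UTC+2).
Esperanza in UTC: 06:30-09:30, 12:45-19:15 (add 6h to convert from UTC-6).
Vanya in UTC: 06:00-17:30 (subtract 1h to convert from UTC+1).
Vera in UTC: 06:45-09:15, 14:45-20:30 (subtract 1h to convert from UTC+1).
Erik in UTC: 06:45-17:30, 18:00-20:30 (add 5h to convert from UTC-5).
Arjun ∩ Yara: 06:00-09:15, 09:45-10:30, 12:15-17:15.
Arjun ∩ Yara ∩ Esperanza: 06:30-09:15, 12:45-17:15.
Arjun ∩ Yara ∩ Esperanza ∩ Vanya: 06:30-09:15, 12:45-17:15.
Arjun ∩ Yara ∩ Esperanza ∩ Vanya ∩ Vera: 06:45-09:15, 14:45-17:15.
Arjun ∩ Yara ∩ Esperanza ∩ Vanya ∩ Vera ∩ Erik: 06:45-09:15, 14:45-17:15.
The first common window of at least 45 minutes is 06:45-09:15, so the earliest start is 06:45.

06:45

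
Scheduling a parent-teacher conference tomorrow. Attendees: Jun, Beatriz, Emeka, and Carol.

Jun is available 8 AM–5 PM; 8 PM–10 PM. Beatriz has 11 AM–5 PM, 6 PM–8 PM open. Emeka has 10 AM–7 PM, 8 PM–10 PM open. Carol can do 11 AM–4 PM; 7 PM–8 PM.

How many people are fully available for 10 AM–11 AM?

Jun and Emeka can make the full 10:00-11:00 slot — that's 2.

2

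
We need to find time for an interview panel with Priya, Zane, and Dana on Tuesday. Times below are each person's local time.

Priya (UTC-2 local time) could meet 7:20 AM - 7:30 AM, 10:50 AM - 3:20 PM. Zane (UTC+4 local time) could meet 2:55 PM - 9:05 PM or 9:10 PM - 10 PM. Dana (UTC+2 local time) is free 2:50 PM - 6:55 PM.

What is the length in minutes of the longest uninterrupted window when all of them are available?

245

Priya in UTC: 09:20-09:30, 12:50-17:20 (add 2h to convert from UTC-2).
Zane in UTC: 10:55-17:05, 17:10-18:00 (subtract 4h to convert from UTC+4).
Dana in UTC: 12:50-16:55 (subtract 2h to convert from UTC+2).
Priya ∩ Zane: 12:50-17:05, 17:10-17:20.
Priya ∩ Zane ∩ Dana: 12:50-16:55.
The longest is 12:50-16:55 at 245 minutes.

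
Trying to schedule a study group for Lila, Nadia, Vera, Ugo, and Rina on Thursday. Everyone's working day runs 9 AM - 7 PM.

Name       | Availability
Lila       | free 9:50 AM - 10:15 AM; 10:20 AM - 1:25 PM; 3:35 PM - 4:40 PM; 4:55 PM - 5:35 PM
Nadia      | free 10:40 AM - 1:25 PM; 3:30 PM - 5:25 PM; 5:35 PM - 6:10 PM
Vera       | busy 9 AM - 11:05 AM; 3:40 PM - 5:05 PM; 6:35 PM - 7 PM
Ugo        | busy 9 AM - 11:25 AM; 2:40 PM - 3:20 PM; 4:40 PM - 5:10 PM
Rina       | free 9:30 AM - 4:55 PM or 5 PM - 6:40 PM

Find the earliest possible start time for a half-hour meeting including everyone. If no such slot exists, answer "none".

11:25

Lila free: 09:50-10:15, 10:20-13:25, 15:35-16:40, 16:55-17:35.
Nadia free: 10:40-13:25, 15:30-17:25, 17:35-18:10.
Vera free: 11:05-15:40, 17:05-18:35 (invert busy blocks within the working day).
Ugo free: 11:25-14:40, 15:20-16:40, 17:10-19:00 (invert busy blocks within the working day).
Rina free: 09:30-16:55, 17:00-18:40.
Lila ∩ Nadia: 10:40-13:25, 15:35-16:40, 16:55-17:25.
Lila ∩ Nadia ∩ Vera: 11:05-13:25, 15:35-15:40, 17:05-17:25.
Lila ∩ Nadia ∩ Vera ∩ Ugo: 11:25-13:25, 15:35-15:40, 17:10-17:25.
Lila ∩ Nadia ∩ Vera ∩ Ugo ∩ Rina: 11:25-13:25, 15:35-15:40, 17:10-17:25.
The first common window of at least 30 minutes is 11:25-13:25, so the earliest start is 11:25.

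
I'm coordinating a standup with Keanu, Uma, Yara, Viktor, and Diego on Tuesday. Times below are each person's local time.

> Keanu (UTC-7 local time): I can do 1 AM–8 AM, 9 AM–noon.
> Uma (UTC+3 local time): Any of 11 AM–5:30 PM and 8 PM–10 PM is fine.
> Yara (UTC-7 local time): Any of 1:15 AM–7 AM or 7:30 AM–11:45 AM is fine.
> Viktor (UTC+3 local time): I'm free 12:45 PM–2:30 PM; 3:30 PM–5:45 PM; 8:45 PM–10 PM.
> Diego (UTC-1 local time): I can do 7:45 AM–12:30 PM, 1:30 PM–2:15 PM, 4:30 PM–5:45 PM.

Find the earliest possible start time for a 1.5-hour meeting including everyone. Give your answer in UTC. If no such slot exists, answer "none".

Keanu in UTC: 08:00-15:00, 16:00-19:00 (add 7h to convert from UTC-7).
Uma in UTC: 08:00-14:30, 17:00-19:00 (subtract 3h to convert from UTC+3).
Yara in UTC: 08:15-14:00, 14:30-18:45 (add 7h to convert from UTC-7).
Viktor in UTC: 09:45-11:30, 12:30-14:45, 17:45-19:00 (subtract 3h to convert from UTC+3).
Diego in UTC: 08:45-13:30, 14:30-15:15, 17:30-18:45 (add 1h to convert from UTC-1).
Keanu ∩ Uma: 08:00-14:30, 17:00-19:00.
Keanu ∩ Uma ∩ Yara: 08:15-14:00, 17:00-18:45.
Keanu ∩ Uma ∩ Yara ∩ Viktor: 09:45-11:30, 12:30-14:00, 17:45-18:45.
Keanu ∩ Uma ∩ Yara ∩ Viktor ∩ Diego: 09:45-11:30, 12:30-13:30, 17:45-18:45.
The first common window of at least 90 minutes is 09:45-11:30, so the earliest start is 09:45.

09:45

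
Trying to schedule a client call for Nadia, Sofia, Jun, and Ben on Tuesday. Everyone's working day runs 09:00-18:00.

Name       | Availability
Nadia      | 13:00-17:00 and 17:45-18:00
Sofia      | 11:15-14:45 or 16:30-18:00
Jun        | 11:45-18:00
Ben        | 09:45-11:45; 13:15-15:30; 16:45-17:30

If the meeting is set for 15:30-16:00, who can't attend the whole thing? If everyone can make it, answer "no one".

Ben, Sofia

Nadia: free for 15:30-16:00. Sofia: not fully free for 15:30-16:00. Jun: free for 15:30-16:00. Ben: not fully free for 15:30-16:00.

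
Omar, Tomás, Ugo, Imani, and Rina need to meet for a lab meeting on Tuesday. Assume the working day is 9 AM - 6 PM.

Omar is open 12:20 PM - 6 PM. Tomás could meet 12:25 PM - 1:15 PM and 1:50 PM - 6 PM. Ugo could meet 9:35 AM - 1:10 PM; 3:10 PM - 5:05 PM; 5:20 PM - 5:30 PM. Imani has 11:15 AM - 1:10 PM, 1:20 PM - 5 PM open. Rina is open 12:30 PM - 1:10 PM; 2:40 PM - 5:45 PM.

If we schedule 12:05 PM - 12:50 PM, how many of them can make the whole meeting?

2

Ugo and Imani can make the full 12:05-12:50 slot — that's 2.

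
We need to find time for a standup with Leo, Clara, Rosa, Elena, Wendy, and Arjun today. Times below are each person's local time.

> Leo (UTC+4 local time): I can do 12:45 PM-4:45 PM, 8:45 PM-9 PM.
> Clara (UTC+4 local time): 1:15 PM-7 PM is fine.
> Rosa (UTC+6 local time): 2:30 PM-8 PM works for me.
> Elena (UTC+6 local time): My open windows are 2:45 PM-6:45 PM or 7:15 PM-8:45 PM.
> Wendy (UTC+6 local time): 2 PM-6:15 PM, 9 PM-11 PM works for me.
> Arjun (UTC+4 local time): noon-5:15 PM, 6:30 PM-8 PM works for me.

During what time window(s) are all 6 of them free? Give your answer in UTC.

Leo in UTC: 08:45-12:45, 16:45-17:00 (subtract 4h to convert from UTC+4).
Clara in UTC: 09:15-15:00 (subtract 4h to convert from UTC+4).
Rosa in UTC: 08:30-14:00 (subtract 6h to convert from UTC+6).
Elena in UTC: 08:45-12:45, 13:15-14:45 (subtract 6h to convert from UTC+6).
Wendy in UTC: 08:00-12:15, 15:00-17:00 (subtract 6h to convert from UTC+6).
Arjun in UTC: 08:00-13:15, 14:30-16:00 (subtract 4h to convert from UTC+4).
Leo ∩ Clara: 09:15-12:45.
Leo ∩ Clara ∩ Rosa: 09:15-12:45.
Leo ∩ Clara ∩ Rosa ∩ Elena: 09:15-12:45.
Leo ∩ Clara ∩ Rosa ∩ Elena ∩ Wendy: 09:15-12:15.
Leo ∩ Clara ∩ Rosa ∩ Elena ∩ Wendy ∩ Arjun: 09:15-12:15.

09:15-12:15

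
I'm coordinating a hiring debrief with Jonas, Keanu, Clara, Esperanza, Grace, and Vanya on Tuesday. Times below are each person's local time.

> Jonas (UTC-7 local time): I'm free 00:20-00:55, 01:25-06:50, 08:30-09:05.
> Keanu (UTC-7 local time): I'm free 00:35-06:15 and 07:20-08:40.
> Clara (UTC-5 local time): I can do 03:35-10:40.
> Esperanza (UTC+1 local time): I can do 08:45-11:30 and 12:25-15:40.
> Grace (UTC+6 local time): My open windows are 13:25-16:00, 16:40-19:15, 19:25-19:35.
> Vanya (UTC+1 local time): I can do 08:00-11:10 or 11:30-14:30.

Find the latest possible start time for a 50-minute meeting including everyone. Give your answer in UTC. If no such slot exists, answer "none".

Jonas in UTC: 07:20-07:55, 08:25-13:50, 15:30-16:05 (add 7h to convert from UTC-7).
Keanu in UTC: 07:35-13:15, 14:20-15:40 (add 7h to convert from UTC-7).
Clara in UTC: 08:35-15:40 (add 5h to convert from UTC-5).
Esperanza in UTC: 07:45-10:30, 11:25-14:40 (subtract 1h to convert from UTC+1).
Grace in UTC: 07:25-10:00, 10:40-13:15, 13:25-13:35 (subtract 6h to convert from UTC+6).
Vanya in UTC: 07:00-10:10, 10:30-13:30 (subtract 1h to convert from UTC+1).
Jonas ∩ Keanu: 07:35-07:55, 08:25-13:15, 15:30-15:40.
Jonas ∩ Keanu ∩ Clara: 08:35-13:15, 15:30-15:40.
Jonas ∩ Keanu ∩ Clara ∩ Esperanza: 08:35-10:30, 11:25-13:15.
Jonas ∩ Keanu ∩ Clara ∩ Esperanza ∩ Grace: 08:35-10:00, 11:25-13:15.
Jonas ∩ Keanu ∩ Clara ∩ Esperanza ∩ Grace ∩ Vanya: 08:35-10:00, 11:25-13:15.
So the common availability across everyone is 08:35-10:00, 11:25-13:15.
The last common window of at least 50 minutes is 11:25-13:15; a 50-minute meeting can start as late as 12:25 and still end by 13:15.

12:25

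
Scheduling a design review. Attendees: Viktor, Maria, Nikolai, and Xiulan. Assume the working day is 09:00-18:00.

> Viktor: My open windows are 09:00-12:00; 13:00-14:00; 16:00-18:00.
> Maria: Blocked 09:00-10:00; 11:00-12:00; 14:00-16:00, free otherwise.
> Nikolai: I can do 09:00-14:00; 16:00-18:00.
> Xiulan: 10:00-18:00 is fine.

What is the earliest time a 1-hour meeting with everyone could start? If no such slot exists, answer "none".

10:00

Viktor free: 09:00-12:00, 13:00-14:00, 16:00-18:00.
Maria free: 10:00-11:00, 12:00-14:00, 16:00-18:00 (invert busy blocks within the working day).
Nikolai free: 09:00-14:00, 16:00-18:00.
Xiulan free: 10:00-18:00.
Viktor ∩ Maria: 10:00-11:00, 13:00-14:00, 16:00-18:00.
Viktor ∩ Maria ∩ Nikolai: 10:00-11:00, 13:00-14:00, 16:00-18:00.
Viktor ∩ Maria ∩ Nikolai ∩ Xiulan: 10:00-11:00, 13:00-14:00, 16:00-18:00.
The first common window of at least 60 minutes is 10:00-11:00, so the earliest start is 10:00.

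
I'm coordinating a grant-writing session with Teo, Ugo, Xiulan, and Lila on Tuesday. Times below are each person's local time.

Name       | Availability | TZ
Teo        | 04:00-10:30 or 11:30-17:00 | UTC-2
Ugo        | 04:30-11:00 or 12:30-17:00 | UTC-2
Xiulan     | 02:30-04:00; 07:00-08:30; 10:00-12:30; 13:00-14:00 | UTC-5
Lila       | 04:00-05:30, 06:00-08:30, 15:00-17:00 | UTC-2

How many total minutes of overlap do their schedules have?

150

Teo in UTC: 06:00-12:30, 13:30-19:00 (add 2h to convert from UTC-2).
Ugo in UTC: 06:30-13:00, 14:30-19:00 (add 2h to convert from UTC-2).
Xiulan in UTC: 07:30-09:00, 12:00-13:30, 15:00-17:30, 18:00-19:00 (add 5h to convert from UTC-5).
Lila in UTC: 06:00-07:30, 08:00-10:30, 17:00-19:00 (add 2h to convert from UTC-2).
Teo ∩ Ugo: 06:30-12:30, 14:30-19:00.
Teo ∩ Ugo ∩ Xiulan: 07:30-09:00, 12:00-12:30, 15:00-17:30, 18:00-19:00.
Teo ∩ Ugo ∩ Xiulan ∩ Lila: 08:00-09:00, 17:00-17:30, 18:00-19:00.
So the common availability across everyone is 08:00-09:00, 17:00-17:30, 18:00-19:00.
Summing the common windows: 60 + 30 + 60 = 150 minutes.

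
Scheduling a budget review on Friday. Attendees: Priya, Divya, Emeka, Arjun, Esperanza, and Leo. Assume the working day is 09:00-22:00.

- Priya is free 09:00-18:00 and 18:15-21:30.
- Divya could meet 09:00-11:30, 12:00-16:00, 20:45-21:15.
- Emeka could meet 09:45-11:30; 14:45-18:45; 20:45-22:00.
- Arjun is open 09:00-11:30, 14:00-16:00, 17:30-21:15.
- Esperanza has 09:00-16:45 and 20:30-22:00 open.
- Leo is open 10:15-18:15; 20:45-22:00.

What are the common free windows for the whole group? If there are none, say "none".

10:15-11:30, 14:45-16:00, 20:45-21:15

Priya ∩ Divya: 09:00-11:30, 12:00-16:00, 20:45-21:15.
Priya ∩ Divya ∩ Emeka: 09:45-11:30, 14:45-16:00, 20:45-21:15.
Priya ∩ Divya ∩ Emeka ∩ Arjun: 09:45-11:30, 14:45-16:00, 20:45-21:15.
Priya ∩ Divya ∩ Emeka ∩ Arjun ∩ Esperanza: 09:45-11:30, 14:45-16:00, 20:45-21:15.
Priya ∩ Divya ∩ Emeka ∩ Arjun ∩ Esperanza ∩ Leo: 10:15-11:30, 14:45-16:00, 20:45-21:15.
Those are the intersection windows.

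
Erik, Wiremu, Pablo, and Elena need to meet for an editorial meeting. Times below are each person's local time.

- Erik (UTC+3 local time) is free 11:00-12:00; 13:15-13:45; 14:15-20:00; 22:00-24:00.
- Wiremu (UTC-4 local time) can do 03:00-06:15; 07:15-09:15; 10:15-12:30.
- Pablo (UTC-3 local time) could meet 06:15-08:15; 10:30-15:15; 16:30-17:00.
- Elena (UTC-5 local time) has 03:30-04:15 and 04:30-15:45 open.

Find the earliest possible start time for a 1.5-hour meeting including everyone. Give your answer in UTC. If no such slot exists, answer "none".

14:15

Erik in UTC: 08:00-09:00, 10:15-10:45, 11:15-17:00, 19:00-21:00 (subtract 3h to convert from UTC+3).
Wiremu in UTC: 07:00-10:15, 11:15-13:15, 14:15-16:30 (add 4h to convert from UTC-4).
Pablo in UTC: 09:15-11:15, 13:30-18:15, 19:30-20:00 (add 3h to convert from UTC-3).
Elena in UTC: 08:30-09:15, 09:30-20:45 (add 5h to convert from UTC-5).
Erik ∩ Wiremu: 08:00-09:00, 11:15-13:15, 14:15-16:30.
Erik ∩ Wiremu ∩ Pablo: 14:15-16:30.
Erik ∩ Wiremu ∩ Pablo ∩ Elena: 14:15-16:30.
So the common availability across everyone is 14:15-16:30.
The first common window of at least 90 minutes is 14:15-16:30, so the earliest start is 14:15.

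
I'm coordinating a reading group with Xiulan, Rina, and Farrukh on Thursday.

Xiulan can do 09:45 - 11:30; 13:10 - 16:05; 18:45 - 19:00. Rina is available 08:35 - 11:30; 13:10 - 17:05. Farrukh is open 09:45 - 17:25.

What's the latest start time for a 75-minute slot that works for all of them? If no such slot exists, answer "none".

14:50

Xiulan ∩ Rina: 09:45-11:30, 13:10-16:05.
Xiulan ∩ Rina ∩ Farrukh: 09:45-11:30, 13:10-16:05.
The last common window of at least 75 minutes is 13:10-16:05; a 75-minute meeting can start as late as 14:50 and still end by 16:05.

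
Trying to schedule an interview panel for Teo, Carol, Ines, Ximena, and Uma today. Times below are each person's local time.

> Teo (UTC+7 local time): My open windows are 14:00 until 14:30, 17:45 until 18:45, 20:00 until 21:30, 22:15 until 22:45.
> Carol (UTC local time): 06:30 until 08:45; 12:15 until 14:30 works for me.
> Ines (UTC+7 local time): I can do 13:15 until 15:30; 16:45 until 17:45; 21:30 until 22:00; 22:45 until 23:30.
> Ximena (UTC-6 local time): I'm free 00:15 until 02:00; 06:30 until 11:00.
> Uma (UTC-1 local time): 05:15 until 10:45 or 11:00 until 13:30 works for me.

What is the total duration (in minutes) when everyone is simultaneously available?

30

Teo in UTC: 07:00-07:30, 10:45-11:45, 13:00-14:30, 15:15-15:45 (subtract 7h to convert from UTC+7).
Carol in UTC: 06:30-08:45, 12:15-14:30.
Ines in UTC: 06:15-08:30, 09:45-10:45, 14:30-15:00, 15:45-16:30 (subtract 7h to convert from UTC+7).
Ximena in UTC: 06:15-08:00, 12:30-17:00 (add 6h to convert from UTC-6).
Uma in UTC: 06:15-11:45, 12:00-14:30 (add 1h to convert from UTC-1).
Teo ∩ Carol: 07:00-07:30, 13:00-14:30.
Teo ∩ Carol ∩ Ines: 07:00-07:30.
Teo ∩ Carol ∩ Ines ∩ Ximena: 07:00-07:30.
Teo ∩ Carol ∩ Ines ∩ Ximena ∩ Uma: 07:00-07:30.
So the common availability across everyone is 07:00-07:30.
That's a single block of 30 minutes.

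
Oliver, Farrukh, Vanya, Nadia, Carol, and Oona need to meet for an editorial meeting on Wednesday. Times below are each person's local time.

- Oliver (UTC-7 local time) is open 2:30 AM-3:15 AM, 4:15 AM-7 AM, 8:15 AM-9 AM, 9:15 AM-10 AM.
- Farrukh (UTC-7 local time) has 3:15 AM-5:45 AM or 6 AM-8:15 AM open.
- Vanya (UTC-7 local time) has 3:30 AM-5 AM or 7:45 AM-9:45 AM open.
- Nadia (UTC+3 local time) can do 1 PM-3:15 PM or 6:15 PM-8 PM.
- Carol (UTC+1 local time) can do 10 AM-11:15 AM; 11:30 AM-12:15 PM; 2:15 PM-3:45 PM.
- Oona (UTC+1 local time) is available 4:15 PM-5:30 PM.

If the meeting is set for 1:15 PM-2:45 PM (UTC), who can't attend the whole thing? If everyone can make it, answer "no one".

Nadia, Oliver, Oona, Vanya

Oliver in UTC: 09:30-10:15, 11:15-14:00, 15:15-16:00, 16:15-17:00 (add 7h to convert from UTC-7).
Farrukh in UTC: 10:15-12:45, 13:00-15:15 (add 7h to convert from UTC-7).
Vanya in UTC: 10:30-12:00, 14:45-16:45 (add 7h to convert from UTC-7).
Nadia in UTC: 10:00-12:15, 15:15-17:00 (subtract 3h to convert from UTC+3).
Carol in UTC: 09:00-10:15, 10:30-11:15, 13:15-14:45 (subtract 1h to convert from UTC+1).
Oona in UTC: 15:15-16:30 (subtract 1h to convert from UTC+1).
Oliver: not fully free for 13:15-14:45. Farrukh: free for 13:15-14:45. Vanya: not fully free for 13:15-14:45. Nadia: not fully free for 13:15-14:45. Carol: free for 13:15-14:45. Oona: not fully free for 13:15-14:45.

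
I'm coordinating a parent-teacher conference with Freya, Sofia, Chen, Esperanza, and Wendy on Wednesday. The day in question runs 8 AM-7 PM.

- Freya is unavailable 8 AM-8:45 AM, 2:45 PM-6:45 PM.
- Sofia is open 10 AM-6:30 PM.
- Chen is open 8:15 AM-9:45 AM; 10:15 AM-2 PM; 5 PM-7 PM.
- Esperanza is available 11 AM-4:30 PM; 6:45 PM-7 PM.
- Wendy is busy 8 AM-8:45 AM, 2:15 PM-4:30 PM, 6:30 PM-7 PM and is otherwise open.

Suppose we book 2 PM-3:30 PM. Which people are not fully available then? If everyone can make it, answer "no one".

Chen, Freya, Wendy

Freya free: 08:45-14:45, 18:45-19:00 (invert busy blocks within the working day).
Sofia free: 10:00-18:30.
Chen free: 08:15-09:45, 10:15-14:00, 17:00-19:00.
Esperanza free: 11:00-16:30, 18:45-19:00.
Wendy free: 08:45-14:15, 16:30-18:30 (invert busy blocks within the working day).
Freya: not fully free for 14:00-15:30. Sofia: free for 14:00-15:30. Chen: not fully free for 14:00-15:30. Esperanza: free for 14:00-15:30. Wendy: not fully free for 14:00-15:30.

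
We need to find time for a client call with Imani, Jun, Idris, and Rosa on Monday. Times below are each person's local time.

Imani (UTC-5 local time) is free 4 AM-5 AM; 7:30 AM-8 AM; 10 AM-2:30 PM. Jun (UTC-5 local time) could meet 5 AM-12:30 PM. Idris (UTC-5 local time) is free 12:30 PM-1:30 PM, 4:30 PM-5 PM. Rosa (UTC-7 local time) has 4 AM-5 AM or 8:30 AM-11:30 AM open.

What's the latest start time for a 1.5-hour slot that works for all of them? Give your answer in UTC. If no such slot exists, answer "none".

Imani in UTC: 09:00-10:00, 12:30-13:00, 15:00-19:30 (add 5h to convert from UTC-5).
Jun in UTC: 10:00-17:30 (add 5h to convert from UTC-5).
Idris in UTC: 17:30-18:30, 21:30-22:00 (add 5h to convert from UTC-5).
Rosa in UTC: 11:00-12:00, 15:30-18:30 (add 7h to convert from UTC-7).
Imani ∩ Jun: 12:30-13:00, 15:00-17:30.
Imani ∩ Jun ∩ Idris: ∅.
Imani ∩ Jun ∩ Idris ∩ Rosa: ∅.
There is no time when everyone is free.
No common window is at least 90 minutes long.

none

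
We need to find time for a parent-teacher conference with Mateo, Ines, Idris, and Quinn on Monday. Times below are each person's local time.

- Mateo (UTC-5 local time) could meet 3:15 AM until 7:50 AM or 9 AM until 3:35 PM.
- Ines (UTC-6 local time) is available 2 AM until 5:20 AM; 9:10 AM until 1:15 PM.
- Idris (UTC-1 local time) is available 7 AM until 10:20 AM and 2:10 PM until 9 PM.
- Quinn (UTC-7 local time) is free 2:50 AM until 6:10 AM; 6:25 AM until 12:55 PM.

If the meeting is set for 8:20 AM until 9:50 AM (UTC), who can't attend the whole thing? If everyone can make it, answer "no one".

Mateo in UTC: 08:15-12:50, 14:00-20:35 (add 5h to convert from UTC-5).
Ines in UTC: 08:00-11:20, 15:10-19:15 (add 6h to convert from UTC-6).
Idris in UTC: 08:00-11:20, 15:10-22:00 (add 1h to convert from UTC-1).
Quinn in UTC: 09:50-13:10, 13:25-19:55 (add 7h to convert from UTC-7).
Mateo: free for 08:20-09:50. Ines: free for 08:20-09:50. Idris: free for 08:20-09:50. Quinn: not fully free for 08:20-09:50.

Quinn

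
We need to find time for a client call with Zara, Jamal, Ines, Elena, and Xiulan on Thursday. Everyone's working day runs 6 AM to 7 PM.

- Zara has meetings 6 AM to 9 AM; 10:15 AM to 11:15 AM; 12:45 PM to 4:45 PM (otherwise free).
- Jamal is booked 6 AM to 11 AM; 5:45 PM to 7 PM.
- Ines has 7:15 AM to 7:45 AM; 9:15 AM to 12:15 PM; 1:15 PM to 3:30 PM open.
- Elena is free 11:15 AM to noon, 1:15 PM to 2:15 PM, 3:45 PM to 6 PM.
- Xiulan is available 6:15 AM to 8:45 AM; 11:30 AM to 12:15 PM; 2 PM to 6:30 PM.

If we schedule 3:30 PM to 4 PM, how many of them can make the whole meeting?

2

Zara free: 09:00-10:15, 11:15-12:45, 16:45-19:00 (invert busy blocks within the working day).
Jamal free: 11:00-17:45 (invert busy blocks within the working day).
Ines free: 07:15-07:45, 09:15-12:15, 13:15-15:30.
Elena free: 11:15-12:00, 13:15-14:15, 15:45-18:00.
Xiulan free: 06:15-08:45, 11:30-12:15, 14:00-18:30.
Jamal and Xiulan can make the full 15:30-16:00 slot — that's 2.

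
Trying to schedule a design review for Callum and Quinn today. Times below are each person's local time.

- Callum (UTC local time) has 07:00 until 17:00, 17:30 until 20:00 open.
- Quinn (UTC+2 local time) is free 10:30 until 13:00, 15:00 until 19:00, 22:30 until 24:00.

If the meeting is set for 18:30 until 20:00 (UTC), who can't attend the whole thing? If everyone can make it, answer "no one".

Callum in UTC: 07:00-17:00, 17:30-20:00.
Quinn in UTC: 08:30-11:00, 13:00-17:00, 20:30-22:00 (subtract 2h to convert from UTC+2).
Callum: free for 18:30-20:00. Quinn: not fully free for 18:30-20:00.

Quinn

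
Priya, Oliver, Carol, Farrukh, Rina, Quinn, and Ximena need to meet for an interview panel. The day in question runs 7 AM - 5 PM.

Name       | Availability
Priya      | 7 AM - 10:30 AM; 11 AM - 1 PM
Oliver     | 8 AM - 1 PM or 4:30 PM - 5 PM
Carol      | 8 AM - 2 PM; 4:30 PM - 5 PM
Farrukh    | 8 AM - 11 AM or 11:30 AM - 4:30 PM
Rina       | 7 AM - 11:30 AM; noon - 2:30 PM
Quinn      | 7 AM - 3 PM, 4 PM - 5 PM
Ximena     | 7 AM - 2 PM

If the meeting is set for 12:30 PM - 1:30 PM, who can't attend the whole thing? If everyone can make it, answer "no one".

Priya: not fully free for 12:30-13:30. Oliver: not fully free for 12:30-13:30. Carol: free for 12:30-13:30. Farrukh: free for 12:30-13:30. Rina: free for 12:30-13:30. Quinn: free for 12:30-13:30. Ximena: free for 12:30-13:30.

Oliver, Priya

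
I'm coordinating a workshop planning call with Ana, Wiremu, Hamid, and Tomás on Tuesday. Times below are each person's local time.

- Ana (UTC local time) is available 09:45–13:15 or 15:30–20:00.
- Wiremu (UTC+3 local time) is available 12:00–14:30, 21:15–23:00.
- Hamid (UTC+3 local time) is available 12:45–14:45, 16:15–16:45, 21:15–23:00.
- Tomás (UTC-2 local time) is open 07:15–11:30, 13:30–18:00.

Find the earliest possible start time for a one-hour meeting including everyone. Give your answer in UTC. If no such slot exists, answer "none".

Ana in UTC: 09:45-13:15, 15:30-20:00.
Wiremu in UTC: 09:00-11:30, 18:15-20:00 (subtract 3h to convert from UTC+3).
Hamid in UTC: 09:45-11:45, 13:15-13:45, 18:15-20:00 (subtract 3h to convert from UTC+3).
Tomás in UTC: 09:15-13:30, 15:30-20:00 (add 2h to convert from UTC-2).
Ana ∩ Wiremu: 09:45-11:30, 18:15-20:00.
Ana ∩ Wiremu ∩ Hamid: 09:45-11:30, 18:15-20:00.
Ana ∩ Wiremu ∩ Hamid ∩ Tomás: 09:45-11:30, 18:15-20:00.
So the common availability across everyone is 09:45-11:30, 18:15-20:00.
The first common window of at least 60 minutes is 09:45-11:30, so the earliest start is 09:45.

09:45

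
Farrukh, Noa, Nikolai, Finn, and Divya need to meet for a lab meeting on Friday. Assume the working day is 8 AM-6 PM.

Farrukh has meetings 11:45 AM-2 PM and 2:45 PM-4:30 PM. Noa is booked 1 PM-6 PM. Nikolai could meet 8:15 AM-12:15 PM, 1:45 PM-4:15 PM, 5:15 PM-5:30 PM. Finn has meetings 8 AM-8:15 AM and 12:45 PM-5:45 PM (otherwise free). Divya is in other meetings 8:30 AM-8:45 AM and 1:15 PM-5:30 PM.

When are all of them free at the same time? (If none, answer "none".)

Farrukh free: 08:00-11:45, 14:00-14:45, 16:30-18:00 (invert busy blocks within the working day).
Noa free: 08:00-13:00 (invert busy blocks within the working day).
Nikolai free: 08:15-12:15, 13:45-16:15, 17:15-17:30.
Finn free: 08:15-12:45, 17:45-18:00 (invert busy blocks within the working day).
Divya free: 08:00-08:30, 08:45-13:15, 17:30-18:00 (invert busy blocks within the working day).
Farrukh ∩ Noa: 08:00-11:45.
Farrukh ∩ Noa ∩ Nikolai: 08:15-11:45.
Farrukh ∩ Noa ∩ Nikolai ∩ Finn: 08:15-11:45.
Farrukh ∩ Noa ∩ Nikolai ∩ Finn ∩ Divya: 08:15-08:30, 08:45-11:45.

08:15-08:30, 08:45-11:45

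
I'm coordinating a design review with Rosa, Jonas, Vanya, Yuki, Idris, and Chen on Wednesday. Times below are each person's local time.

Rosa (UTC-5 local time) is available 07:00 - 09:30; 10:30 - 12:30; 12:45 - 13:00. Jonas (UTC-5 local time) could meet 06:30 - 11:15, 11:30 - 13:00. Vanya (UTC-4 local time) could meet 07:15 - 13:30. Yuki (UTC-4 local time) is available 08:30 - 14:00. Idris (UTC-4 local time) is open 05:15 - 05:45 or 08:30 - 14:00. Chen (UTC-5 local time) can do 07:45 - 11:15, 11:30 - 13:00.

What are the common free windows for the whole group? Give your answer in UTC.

Rosa in UTC: 12:00-14:30, 15:30-17:30, 17:45-18:00 (add 5h to convert from UTC-5).
Jonas in UTC: 11:30-16:15, 16:30-18:00 (add 5h to convert from UTC-5).
Vanya in UTC: 11:15-17:30 (add 4h to convert from UTC-4).
Yuki in UTC: 12:30-18:00 (add 4h to convert from UTC-4).
Idris in UTC: 09:15-09:45, 12:30-18:00 (add 4h to convert from UTC-4).
Chen in UTC: 12:45-16:15, 16:30-18:00 (add 5h to convert from UTC-5).
Rosa ∩ Jonas: 12:00-14:30, 15:30-16:15, 16:30-17:30, 17:45-18:00.
Rosa ∩ Jonas ∩ Vanya: 12:00-14:30, 15:30-16:15, 16:30-17:30.
Rosa ∩ Jonas ∩ Vanya ∩ Yuki: 12:30-14:30, 15:30-16:15, 16:30-17:30.
Rosa ∩ Jonas ∩ Vanya ∩ Yuki ∩ Idris: 12:30-14:30, 15:30-16:15, 16:30-17:30.
Rosa ∩ Jonas ∩ Vanya ∩ Yuki ∩ Idris ∩ Chen: 12:45-14:30, 15:30-16:15, 16:30-17:30.

12:45-14:30, 15:30-16:15, 16:30-17:30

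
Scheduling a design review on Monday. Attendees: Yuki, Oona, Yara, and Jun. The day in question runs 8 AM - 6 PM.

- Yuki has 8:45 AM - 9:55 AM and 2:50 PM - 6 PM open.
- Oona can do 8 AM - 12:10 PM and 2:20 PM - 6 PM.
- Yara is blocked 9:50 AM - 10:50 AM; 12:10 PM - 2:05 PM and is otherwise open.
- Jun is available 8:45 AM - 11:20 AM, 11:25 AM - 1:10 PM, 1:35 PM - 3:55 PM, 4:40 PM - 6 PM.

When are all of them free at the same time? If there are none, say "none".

08:45-09:50, 14:50-15:55, 16:40-18:00

Yuki free: 08:45-09:55, 14:50-18:00.
Oona free: 08:00-12:10, 14:20-18:00.
Yara free: 08:00-09:50, 10:50-12:10, 14:05-18:00 (invert busy blocks within the working day).
Jun free: 08:45-11:20, 11:25-13:10, 13:35-15:55, 16:40-18:00.
Yuki ∩ Oona: 08:45-09:55, 14:50-18:00.
Yuki ∩ Oona ∩ Yara: 08:45-09:50, 14:50-18:00.
Yuki ∩ Oona ∩ Yara ∩ Jun: 08:45-09:50, 14:50-15:55, 16:40-18:00.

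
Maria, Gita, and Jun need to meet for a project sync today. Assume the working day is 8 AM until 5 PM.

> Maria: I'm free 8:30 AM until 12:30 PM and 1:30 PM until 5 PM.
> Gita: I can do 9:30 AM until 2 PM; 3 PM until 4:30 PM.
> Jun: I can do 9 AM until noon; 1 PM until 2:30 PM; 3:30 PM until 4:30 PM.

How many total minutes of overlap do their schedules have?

Maria ∩ Gita: 09:30-12:30, 13:30-14:00, 15:00-16:30.
Maria ∩ Gita ∩ Jun: 09:30-12:00, 13:30-14:00, 15:30-16:30.
So the common availability across everyone is 09:30-12:00, 13:30-14:00, 15:30-16:30.
Summing the common windows: 150 + 30 + 60 = 240 minutes.

240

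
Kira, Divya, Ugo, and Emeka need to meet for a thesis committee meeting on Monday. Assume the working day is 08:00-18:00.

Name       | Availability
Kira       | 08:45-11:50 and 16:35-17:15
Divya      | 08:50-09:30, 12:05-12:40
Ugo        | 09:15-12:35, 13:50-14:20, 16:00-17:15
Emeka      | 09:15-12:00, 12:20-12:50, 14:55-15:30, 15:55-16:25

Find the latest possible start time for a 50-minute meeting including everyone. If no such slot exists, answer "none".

none

Kira ∩ Divya: 08:50-09:30.
Kira ∩ Divya ∩ Ugo: 09:15-09:30.
Kira ∩ Divya ∩ Ugo ∩ Emeka: 09:15-09:30.
So the common availability across everyone is 09:15-09:30.
No common window is at least 50 minutes long.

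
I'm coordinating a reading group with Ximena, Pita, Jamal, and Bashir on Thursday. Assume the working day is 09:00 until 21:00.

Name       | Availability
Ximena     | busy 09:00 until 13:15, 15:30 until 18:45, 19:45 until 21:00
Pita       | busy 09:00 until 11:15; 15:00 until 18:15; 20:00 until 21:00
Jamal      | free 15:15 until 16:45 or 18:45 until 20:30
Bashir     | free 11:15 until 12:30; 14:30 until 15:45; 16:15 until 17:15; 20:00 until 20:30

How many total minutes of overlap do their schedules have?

0

Ximena free: 13:15-15:30, 18:45-19:45 (invert busy blocks within the working day).
Pita free: 11:15-15:00, 18:15-20:00 (invert busy blocks within the working day).
Jamal free: 15:15-16:45, 18:45-20:30.
Bashir free: 11:15-12:30, 14:30-15:45, 16:15-17:15, 20:00-20:30.
Ximena ∩ Pita: 13:15-15:00, 18:45-19:45.
Ximena ∩ Pita ∩ Jamal: 18:45-19:45.
Ximena ∩ Pita ∩ Jamal ∩ Bashir: ∅.
There is no time when everyone is free.
There is no common window, so the total is 0 minutes.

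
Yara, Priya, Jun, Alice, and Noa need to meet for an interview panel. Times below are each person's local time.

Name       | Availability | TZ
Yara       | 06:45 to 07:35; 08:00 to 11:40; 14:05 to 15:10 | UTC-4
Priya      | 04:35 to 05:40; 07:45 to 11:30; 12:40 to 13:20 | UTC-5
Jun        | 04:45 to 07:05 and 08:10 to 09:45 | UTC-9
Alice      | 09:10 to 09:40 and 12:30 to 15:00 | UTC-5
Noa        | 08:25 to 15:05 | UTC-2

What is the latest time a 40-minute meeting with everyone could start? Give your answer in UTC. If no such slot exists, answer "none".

none

Yara in UTC: 10:45-11:35, 12:00-15:40, 18:05-19:10 (add 4h to convert from UTC-4).
Priya in UTC: 09:35-10:40, 12:45-16:30, 17:40-18:20 (add 5h to convert from UTC-5).
Jun in UTC: 13:45-16:05, 17:10-18:45 (add 9h to convert from UTC-9).
Alice in UTC: 14:10-14:40, 17:30-20:00 (add 5h to convert from UTC-5).
Noa in UTC: 10:25-17:05 (add 2h to convert from UTC-2).
Yara ∩ Priya: 12:45-15:40, 18:05-18:20.
Yara ∩ Priya ∩ Jun: 13:45-15:40, 18:05-18:20.
Yara ∩ Priya ∩ Jun ∩ Alice: 14:10-14:40, 18:05-18:20.
Yara ∩ Priya ∩ Jun ∩ Alice ∩ Noa: 14:10-14:40.
Those are the intersection windows.
No common window is at least 40 minutes long.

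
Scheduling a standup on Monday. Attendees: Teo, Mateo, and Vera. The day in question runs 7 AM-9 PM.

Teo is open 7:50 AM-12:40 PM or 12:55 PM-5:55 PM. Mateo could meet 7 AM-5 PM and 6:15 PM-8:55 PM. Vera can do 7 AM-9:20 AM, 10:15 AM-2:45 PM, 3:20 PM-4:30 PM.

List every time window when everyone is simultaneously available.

Teo ∩ Mateo: 07:50-12:40, 12:55-17:00.
Teo ∩ Mateo ∩ Vera: 07:50-09:20, 10:15-12:40, 12:55-14:45, 15:20-16:30.

07:50-09:20, 10:15-12:40, 12:55-14:45, 15:20-16:30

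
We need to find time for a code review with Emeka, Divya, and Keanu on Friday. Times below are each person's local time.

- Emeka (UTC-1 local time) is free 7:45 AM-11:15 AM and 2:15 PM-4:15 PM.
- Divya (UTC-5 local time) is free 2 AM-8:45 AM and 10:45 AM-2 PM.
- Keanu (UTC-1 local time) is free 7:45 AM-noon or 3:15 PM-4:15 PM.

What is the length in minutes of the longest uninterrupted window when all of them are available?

210

Emeka in UTC: 08:45-12:15, 15:15-17:15 (add 1h to convert from UTC-1).
Divya in UTC: 07:00-13:45, 15:45-19:00 (add 5h to convert from UTC-5).
Keanu in UTC: 08:45-13:00, 16:15-17:15 (add 1h to convert from UTC-1).
Emeka ∩ Divya: 08:45-12:15, 15:45-17:15.
Emeka ∩ Divya ∩ Keanu: 08:45-12:15, 16:15-17:15.
The longest is 08:45-12:15 at 210 minutes.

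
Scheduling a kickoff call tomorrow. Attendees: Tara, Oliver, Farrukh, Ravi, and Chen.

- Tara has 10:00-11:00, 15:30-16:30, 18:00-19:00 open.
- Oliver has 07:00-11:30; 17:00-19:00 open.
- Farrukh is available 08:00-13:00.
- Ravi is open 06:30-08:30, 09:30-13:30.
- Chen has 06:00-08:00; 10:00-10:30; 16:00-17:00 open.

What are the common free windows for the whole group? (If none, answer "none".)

10:00-10:30

Tara ∩ Oliver: 10:00-11:00, 18:00-19:00.
Tara ∩ Oliver ∩ Farrukh: 10:00-11:00.
Tara ∩ Oliver ∩ Farrukh ∩ Ravi: 10:00-11:00.
Tara ∩ Oliver ∩ Farrukh ∩ Ravi ∩ Chen: 10:00-10:30.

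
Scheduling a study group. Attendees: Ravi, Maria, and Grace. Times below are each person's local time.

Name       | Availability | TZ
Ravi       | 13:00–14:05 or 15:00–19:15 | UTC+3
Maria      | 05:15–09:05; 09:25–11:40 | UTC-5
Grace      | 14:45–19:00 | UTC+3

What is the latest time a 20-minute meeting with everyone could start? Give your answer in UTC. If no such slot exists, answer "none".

15:40

Ravi in UTC: 10:00-11:05, 12:00-16:15 (subtract 3h to convert from UTC+3).
Maria in UTC: 10:15-14:05, 14:25-16:40 (add 5h to convert from UTC-5).
Grace in UTC: 11:45-16:00 (subtract 3h to convert from UTC+3).
Ravi ∩ Maria: 10:15-11:05, 12:00-14:05, 14:25-16:15.
Ravi ∩ Maria ∩ Grace: 12:00-14:05, 14:25-16:00.
The last common window of at least 20 minutes is 14:25-16:00; a 20-minute meeting can start as late as 15:40 and still end by 16:00.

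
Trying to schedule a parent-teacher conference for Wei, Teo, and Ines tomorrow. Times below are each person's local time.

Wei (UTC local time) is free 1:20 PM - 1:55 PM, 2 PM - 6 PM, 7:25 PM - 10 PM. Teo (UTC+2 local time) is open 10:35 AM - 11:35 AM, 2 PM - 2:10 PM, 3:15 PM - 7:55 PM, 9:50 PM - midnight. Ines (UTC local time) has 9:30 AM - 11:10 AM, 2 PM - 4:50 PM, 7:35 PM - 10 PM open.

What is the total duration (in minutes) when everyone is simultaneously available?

300

Wei in UTC: 13:20-13:55, 14:00-18:00, 19:25-22:00.
Teo in UTC: 08:35-09:35, 12:00-12:10, 13:15-17:55, 19:50-22:00 (subtract 2h to convert from UTC+2).
Ines in UTC: 09:30-11:10, 14:00-16:50, 19:35-22:00.
Wei ∩ Teo: 13:20-13:55, 14:00-17:55, 19:50-22:00.
Wei ∩ Teo ∩ Ines: 14:00-16:50, 19:50-22:00.
Summing the common windows: 170 + 130 = 300 minutes.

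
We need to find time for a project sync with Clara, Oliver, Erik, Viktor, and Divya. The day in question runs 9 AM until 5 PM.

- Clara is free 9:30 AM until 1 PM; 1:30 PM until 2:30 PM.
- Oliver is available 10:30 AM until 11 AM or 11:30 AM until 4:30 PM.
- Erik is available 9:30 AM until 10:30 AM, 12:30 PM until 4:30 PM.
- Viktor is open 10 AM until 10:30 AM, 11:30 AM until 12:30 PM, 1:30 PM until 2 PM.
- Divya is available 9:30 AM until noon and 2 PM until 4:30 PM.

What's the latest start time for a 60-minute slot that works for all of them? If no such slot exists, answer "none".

none

Clara ∩ Oliver: 10:30-11:00, 11:30-13:00, 13:30-14:30.
Clara ∩ Oliver ∩ Erik: 12:30-13:00, 13:30-14:30.
Clara ∩ Oliver ∩ Erik ∩ Viktor: 13:30-14:00.
Clara ∩ Oliver ∩ Erik ∩ Viktor ∩ Divya: ∅.
There is no time when everyone is free.
No common window is at least 60 minutes long.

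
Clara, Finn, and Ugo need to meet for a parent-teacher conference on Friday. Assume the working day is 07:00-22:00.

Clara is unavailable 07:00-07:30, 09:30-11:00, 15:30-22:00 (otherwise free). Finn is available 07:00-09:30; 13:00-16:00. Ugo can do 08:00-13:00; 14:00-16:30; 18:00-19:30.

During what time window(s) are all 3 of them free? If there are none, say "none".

Clara free: 07:30-09:30, 11:00-15:30 (invert busy blocks within the working day).
Finn free: 07:00-09:30, 13:00-16:00.
Ugo free: 08:00-13:00, 14:00-16:30, 18:00-19:30.
Clara ∩ Finn: 07:30-09:30, 13:00-15:30.
Clara ∩ Finn ∩ Ugo: 08:00-09:30, 14:00-15:30.
So the common availability across everyone is 08:00-09:30, 14:00-15:30.

08:00-09:30, 14:00-15:30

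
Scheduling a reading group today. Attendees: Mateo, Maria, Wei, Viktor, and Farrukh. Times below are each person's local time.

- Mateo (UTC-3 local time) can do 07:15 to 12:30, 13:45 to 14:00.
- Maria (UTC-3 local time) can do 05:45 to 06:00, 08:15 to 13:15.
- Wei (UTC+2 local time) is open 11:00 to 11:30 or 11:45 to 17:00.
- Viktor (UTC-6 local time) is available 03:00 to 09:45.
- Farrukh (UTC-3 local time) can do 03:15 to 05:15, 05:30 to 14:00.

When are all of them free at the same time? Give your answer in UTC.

11:15-15:00

Mateo in UTC: 10:15-15:30, 16:45-17:00 (add 3h to convert from UTC-3).
Maria in UTC: 08:45-09:00, 11:15-16:15 (add 3h to convert from UTC-3).
Wei in UTC: 09:00-09:30, 09:45-15:00 (subtract 2h to convert from UTC+2).
Viktor in UTC: 09:00-15:45 (add 6h to convert from UTC-6).
Farrukh in UTC: 06:15-08:15, 08:30-17:00 (add 3h to convert from UTC-3).
Mateo ∩ Maria: 11:15-15:30.
Mateo ∩ Maria ∩ Wei: 11:15-15:00.
Mateo ∩ Maria ∩ Wei ∩ Viktor: 11:15-15:00.
Mateo ∩ Maria ∩ Wei ∩ Viktor ∩ Farrukh: 11:15-15:00.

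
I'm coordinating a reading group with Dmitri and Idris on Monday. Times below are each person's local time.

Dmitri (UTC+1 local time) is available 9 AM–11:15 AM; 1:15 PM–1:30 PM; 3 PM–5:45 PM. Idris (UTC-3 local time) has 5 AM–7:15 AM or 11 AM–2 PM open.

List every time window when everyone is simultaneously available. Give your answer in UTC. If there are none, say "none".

Dmitri in UTC: 08:00-10:15, 12:15-12:30, 14:00-16:45 (subtract 1h to convert from UTC+1).
Idris in UTC: 08:00-10:15, 14:00-17:00 (add 3h to convert from UTC-3).
Dmitri ∩ Idris: 08:00-10:15, 14:00-16:45.
So the common availability across everyone is 08:00-10:15, 14:00-16:45.

08:00-10:15, 14:00-16:45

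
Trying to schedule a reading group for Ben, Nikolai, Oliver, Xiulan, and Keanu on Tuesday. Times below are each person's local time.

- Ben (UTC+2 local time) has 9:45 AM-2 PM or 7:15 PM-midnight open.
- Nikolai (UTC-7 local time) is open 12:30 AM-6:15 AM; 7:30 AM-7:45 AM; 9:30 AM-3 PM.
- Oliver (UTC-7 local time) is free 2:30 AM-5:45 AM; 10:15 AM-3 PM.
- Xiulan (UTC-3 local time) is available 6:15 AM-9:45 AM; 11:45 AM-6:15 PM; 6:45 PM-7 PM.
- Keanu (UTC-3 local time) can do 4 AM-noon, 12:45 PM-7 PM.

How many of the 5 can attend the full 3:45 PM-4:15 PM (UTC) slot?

Ben in UTC: 07:45-12:00, 17:15-22:00 (subtract 2h to convert from UTC+2).
Nikolai in UTC: 07:30-13:15, 14:30-14:45, 16:30-22:00 (add 7h to convert from UTC-7).
Oliver in UTC: 09:30-12:45, 17:15-22:00 (add 7h to convert from UTC-7).
Xiulan in UTC: 09:15-12:45, 14:45-21:15, 21:45-22:00 (add 3h to convert from UTC-3).
Keanu in UTC: 07:00-15:00, 15:45-22:00 (add 3h to convert from UTC-3).
Xiulan and Keanu can make the full 15:45-16:15 slot — that's 2.

2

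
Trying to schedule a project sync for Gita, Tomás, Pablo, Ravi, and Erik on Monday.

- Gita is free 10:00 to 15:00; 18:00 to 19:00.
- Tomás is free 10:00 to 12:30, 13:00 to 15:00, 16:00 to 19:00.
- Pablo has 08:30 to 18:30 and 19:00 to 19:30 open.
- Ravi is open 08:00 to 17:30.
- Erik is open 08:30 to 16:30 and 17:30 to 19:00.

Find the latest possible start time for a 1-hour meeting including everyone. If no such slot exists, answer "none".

Gita ∩ Tomás: 10:00-12:30, 13:00-15:00, 18:00-19:00.
Gita ∩ Tomás ∩ Pablo: 10:00-12:30, 13:00-15:00, 18:00-18:30.
Gita ∩ Tomás ∩ Pablo ∩ Ravi: 10:00-12:30, 13:00-15:00.
Gita ∩ Tomás ∩ Pablo ∩ Ravi ∩ Erik: 10:00-12:30, 13:00-15:00.
The last common window of at least 60 minutes is 13:00-15:00; a 60-minute meeting can start as late as 14:00 and still end by 15:00.

14:00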